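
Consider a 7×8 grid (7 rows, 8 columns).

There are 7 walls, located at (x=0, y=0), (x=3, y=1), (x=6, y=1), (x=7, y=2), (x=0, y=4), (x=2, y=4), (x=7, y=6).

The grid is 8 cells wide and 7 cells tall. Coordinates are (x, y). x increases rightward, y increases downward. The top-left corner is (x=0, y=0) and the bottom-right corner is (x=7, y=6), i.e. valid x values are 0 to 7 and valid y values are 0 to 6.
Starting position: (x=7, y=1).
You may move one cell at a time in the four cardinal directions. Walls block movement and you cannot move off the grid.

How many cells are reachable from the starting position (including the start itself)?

Answer: Reachable cells: 49

Derivation:
BFS flood-fill from (x=7, y=1):
  Distance 0: (x=7, y=1)
  Distance 1: (x=7, y=0)
  Distance 2: (x=6, y=0)
  Distance 3: (x=5, y=0)
  Distance 4: (x=4, y=0), (x=5, y=1)
  Distance 5: (x=3, y=0), (x=4, y=1), (x=5, y=2)
  Distance 6: (x=2, y=0), (x=4, y=2), (x=6, y=2), (x=5, y=3)
  Distance 7: (x=1, y=0), (x=2, y=1), (x=3, y=2), (x=4, y=3), (x=6, y=3), (x=5, y=4)
  Distance 8: (x=1, y=1), (x=2, y=2), (x=3, y=3), (x=7, y=3), (x=4, y=4), (x=6, y=4), (x=5, y=5)
  Distance 9: (x=0, y=1), (x=1, y=2), (x=2, y=3), (x=3, y=4), (x=7, y=4), (x=4, y=5), (x=6, y=5), (x=5, y=6)
  Distance 10: (x=0, y=2), (x=1, y=3), (x=3, y=5), (x=7, y=5), (x=4, y=6), (x=6, y=6)
  Distance 11: (x=0, y=3), (x=1, y=4), (x=2, y=5), (x=3, y=6)
  Distance 12: (x=1, y=5), (x=2, y=6)
  Distance 13: (x=0, y=5), (x=1, y=6)
  Distance 14: (x=0, y=6)
Total reachable: 49 (grid has 49 open cells total)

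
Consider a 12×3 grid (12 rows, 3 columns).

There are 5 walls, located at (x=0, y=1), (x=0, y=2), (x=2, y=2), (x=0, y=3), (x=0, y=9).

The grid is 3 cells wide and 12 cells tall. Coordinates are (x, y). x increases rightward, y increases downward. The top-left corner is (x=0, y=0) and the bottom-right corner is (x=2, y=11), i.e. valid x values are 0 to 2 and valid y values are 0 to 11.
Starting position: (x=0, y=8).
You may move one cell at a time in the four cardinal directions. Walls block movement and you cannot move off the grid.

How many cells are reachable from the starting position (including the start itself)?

Answer: Reachable cells: 31

Derivation:
BFS flood-fill from (x=0, y=8):
  Distance 0: (x=0, y=8)
  Distance 1: (x=0, y=7), (x=1, y=8)
  Distance 2: (x=0, y=6), (x=1, y=7), (x=2, y=8), (x=1, y=9)
  Distance 3: (x=0, y=5), (x=1, y=6), (x=2, y=7), (x=2, y=9), (x=1, y=10)
  Distance 4: (x=0, y=4), (x=1, y=5), (x=2, y=6), (x=0, y=10), (x=2, y=10), (x=1, y=11)
  Distance 5: (x=1, y=4), (x=2, y=5), (x=0, y=11), (x=2, y=11)
  Distance 6: (x=1, y=3), (x=2, y=4)
  Distance 7: (x=1, y=2), (x=2, y=3)
  Distance 8: (x=1, y=1)
  Distance 9: (x=1, y=0), (x=2, y=1)
  Distance 10: (x=0, y=0), (x=2, y=0)
Total reachable: 31 (grid has 31 open cells total)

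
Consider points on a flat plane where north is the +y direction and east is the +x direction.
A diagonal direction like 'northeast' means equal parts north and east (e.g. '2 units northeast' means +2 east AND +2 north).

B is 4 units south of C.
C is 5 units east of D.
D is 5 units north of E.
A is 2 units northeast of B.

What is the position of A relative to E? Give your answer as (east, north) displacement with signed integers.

Answer: A is at (east=7, north=3) relative to E.

Derivation:
Place E at the origin (east=0, north=0).
  D is 5 units north of E: delta (east=+0, north=+5); D at (east=0, north=5).
  C is 5 units east of D: delta (east=+5, north=+0); C at (east=5, north=5).
  B is 4 units south of C: delta (east=+0, north=-4); B at (east=5, north=1).
  A is 2 units northeast of B: delta (east=+2, north=+2); A at (east=7, north=3).
Therefore A relative to E: (east=7, north=3).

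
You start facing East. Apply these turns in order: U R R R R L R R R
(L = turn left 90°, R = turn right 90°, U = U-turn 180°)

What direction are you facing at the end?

Answer: Final heading: East

Derivation:
Start: East
  U (U-turn (180°)) -> West
  R (right (90° clockwise)) -> North
  R (right (90° clockwise)) -> East
  R (right (90° clockwise)) -> South
  R (right (90° clockwise)) -> West
  L (left (90° counter-clockwise)) -> South
  R (right (90° clockwise)) -> West
  R (right (90° clockwise)) -> North
  R (right (90° clockwise)) -> East
Final: East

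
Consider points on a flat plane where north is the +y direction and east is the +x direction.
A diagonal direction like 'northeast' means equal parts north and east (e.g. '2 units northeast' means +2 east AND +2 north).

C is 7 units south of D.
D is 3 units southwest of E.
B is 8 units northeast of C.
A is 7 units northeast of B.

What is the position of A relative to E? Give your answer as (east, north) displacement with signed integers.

Place E at the origin (east=0, north=0).
  D is 3 units southwest of E: delta (east=-3, north=-3); D at (east=-3, north=-3).
  C is 7 units south of D: delta (east=+0, north=-7); C at (east=-3, north=-10).
  B is 8 units northeast of C: delta (east=+8, north=+8); B at (east=5, north=-2).
  A is 7 units northeast of B: delta (east=+7, north=+7); A at (east=12, north=5).
Therefore A relative to E: (east=12, north=5).

Answer: A is at (east=12, north=5) relative to E.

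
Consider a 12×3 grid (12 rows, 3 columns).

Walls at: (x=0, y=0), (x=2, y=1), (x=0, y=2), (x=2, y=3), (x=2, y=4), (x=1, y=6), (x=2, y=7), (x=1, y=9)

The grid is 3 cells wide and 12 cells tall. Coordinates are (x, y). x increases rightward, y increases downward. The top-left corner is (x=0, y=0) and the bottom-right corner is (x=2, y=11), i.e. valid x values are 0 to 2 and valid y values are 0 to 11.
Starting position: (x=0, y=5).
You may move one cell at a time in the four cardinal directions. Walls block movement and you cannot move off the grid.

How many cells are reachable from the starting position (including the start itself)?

Answer: Reachable cells: 28

Derivation:
BFS flood-fill from (x=0, y=5):
  Distance 0: (x=0, y=5)
  Distance 1: (x=0, y=4), (x=1, y=5), (x=0, y=6)
  Distance 2: (x=0, y=3), (x=1, y=4), (x=2, y=5), (x=0, y=7)
  Distance 3: (x=1, y=3), (x=2, y=6), (x=1, y=7), (x=0, y=8)
  Distance 4: (x=1, y=2), (x=1, y=8), (x=0, y=9)
  Distance 5: (x=1, y=1), (x=2, y=2), (x=2, y=8), (x=0, y=10)
  Distance 6: (x=1, y=0), (x=0, y=1), (x=2, y=9), (x=1, y=10), (x=0, y=11)
  Distance 7: (x=2, y=0), (x=2, y=10), (x=1, y=11)
  Distance 8: (x=2, y=11)
Total reachable: 28 (grid has 28 open cells total)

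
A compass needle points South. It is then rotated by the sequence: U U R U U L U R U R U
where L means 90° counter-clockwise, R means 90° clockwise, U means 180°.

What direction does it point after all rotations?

Answer: Final heading: South

Derivation:
Start: South
  U (U-turn (180°)) -> North
  U (U-turn (180°)) -> South
  R (right (90° clockwise)) -> West
  U (U-turn (180°)) -> East
  U (U-turn (180°)) -> West
  L (left (90° counter-clockwise)) -> South
  U (U-turn (180°)) -> North
  R (right (90° clockwise)) -> East
  U (U-turn (180°)) -> West
  R (right (90° clockwise)) -> North
  U (U-turn (180°)) -> South
Final: South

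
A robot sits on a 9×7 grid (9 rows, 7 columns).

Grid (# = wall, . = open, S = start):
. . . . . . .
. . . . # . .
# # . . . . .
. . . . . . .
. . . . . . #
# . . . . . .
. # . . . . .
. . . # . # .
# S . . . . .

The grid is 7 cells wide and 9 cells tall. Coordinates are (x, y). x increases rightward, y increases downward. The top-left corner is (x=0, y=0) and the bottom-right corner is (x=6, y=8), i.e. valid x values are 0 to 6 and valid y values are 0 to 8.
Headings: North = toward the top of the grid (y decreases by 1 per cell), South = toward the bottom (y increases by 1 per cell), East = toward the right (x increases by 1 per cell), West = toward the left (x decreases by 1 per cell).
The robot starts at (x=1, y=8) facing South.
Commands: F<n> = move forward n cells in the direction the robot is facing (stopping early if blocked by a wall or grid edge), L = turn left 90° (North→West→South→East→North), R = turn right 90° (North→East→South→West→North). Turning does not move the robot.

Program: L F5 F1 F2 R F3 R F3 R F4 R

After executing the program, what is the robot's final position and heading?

Start: (x=1, y=8), facing South
  L: turn left, now facing East
  F5: move forward 5, now at (x=6, y=8)
  F1: move forward 0/1 (blocked), now at (x=6, y=8)
  F2: move forward 0/2 (blocked), now at (x=6, y=8)
  R: turn right, now facing South
  F3: move forward 0/3 (blocked), now at (x=6, y=8)
  R: turn right, now facing West
  F3: move forward 3, now at (x=3, y=8)
  R: turn right, now facing North
  F4: move forward 0/4 (blocked), now at (x=3, y=8)
  R: turn right, now facing East
Final: (x=3, y=8), facing East

Answer: Final position: (x=3, y=8), facing East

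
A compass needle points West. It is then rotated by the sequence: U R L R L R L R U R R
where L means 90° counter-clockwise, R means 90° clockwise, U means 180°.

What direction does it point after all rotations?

Start: West
  U (U-turn (180°)) -> East
  R (right (90° clockwise)) -> South
  L (left (90° counter-clockwise)) -> East
  R (right (90° clockwise)) -> South
  L (left (90° counter-clockwise)) -> East
  R (right (90° clockwise)) -> South
  L (left (90° counter-clockwise)) -> East
  R (right (90° clockwise)) -> South
  U (U-turn (180°)) -> North
  R (right (90° clockwise)) -> East
  R (right (90° clockwise)) -> South
Final: South

Answer: Final heading: South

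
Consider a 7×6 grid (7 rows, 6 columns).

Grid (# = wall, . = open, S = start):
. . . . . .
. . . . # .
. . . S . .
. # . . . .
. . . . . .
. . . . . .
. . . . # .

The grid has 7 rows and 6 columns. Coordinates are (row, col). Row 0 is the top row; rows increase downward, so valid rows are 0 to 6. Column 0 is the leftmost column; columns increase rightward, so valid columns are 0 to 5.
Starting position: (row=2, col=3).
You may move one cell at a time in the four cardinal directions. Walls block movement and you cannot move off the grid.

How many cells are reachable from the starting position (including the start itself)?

Answer: Reachable cells: 39

Derivation:
BFS flood-fill from (row=2, col=3):
  Distance 0: (row=2, col=3)
  Distance 1: (row=1, col=3), (row=2, col=2), (row=2, col=4), (row=3, col=3)
  Distance 2: (row=0, col=3), (row=1, col=2), (row=2, col=1), (row=2, col=5), (row=3, col=2), (row=3, col=4), (row=4, col=3)
  Distance 3: (row=0, col=2), (row=0, col=4), (row=1, col=1), (row=1, col=5), (row=2, col=0), (row=3, col=5), (row=4, col=2), (row=4, col=4), (row=5, col=3)
  Distance 4: (row=0, col=1), (row=0, col=5), (row=1, col=0), (row=3, col=0), (row=4, col=1), (row=4, col=5), (row=5, col=2), (row=5, col=4), (row=6, col=3)
  Distance 5: (row=0, col=0), (row=4, col=0), (row=5, col=1), (row=5, col=5), (row=6, col=2)
  Distance 6: (row=5, col=0), (row=6, col=1), (row=6, col=5)
  Distance 7: (row=6, col=0)
Total reachable: 39 (grid has 39 open cells total)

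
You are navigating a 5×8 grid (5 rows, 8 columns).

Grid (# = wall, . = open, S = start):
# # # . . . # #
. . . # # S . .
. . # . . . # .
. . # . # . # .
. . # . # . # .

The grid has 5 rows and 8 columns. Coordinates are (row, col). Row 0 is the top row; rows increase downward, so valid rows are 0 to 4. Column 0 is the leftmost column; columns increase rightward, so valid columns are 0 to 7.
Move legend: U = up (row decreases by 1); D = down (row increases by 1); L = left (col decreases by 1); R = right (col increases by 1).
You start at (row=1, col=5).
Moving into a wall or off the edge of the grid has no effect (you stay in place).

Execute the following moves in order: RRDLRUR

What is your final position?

Start: (row=1, col=5)
  R (right): (row=1, col=5) -> (row=1, col=6)
  R (right): (row=1, col=6) -> (row=1, col=7)
  D (down): (row=1, col=7) -> (row=2, col=7)
  L (left): blocked, stay at (row=2, col=7)
  R (right): blocked, stay at (row=2, col=7)
  U (up): (row=2, col=7) -> (row=1, col=7)
  R (right): blocked, stay at (row=1, col=7)
Final: (row=1, col=7)

Answer: Final position: (row=1, col=7)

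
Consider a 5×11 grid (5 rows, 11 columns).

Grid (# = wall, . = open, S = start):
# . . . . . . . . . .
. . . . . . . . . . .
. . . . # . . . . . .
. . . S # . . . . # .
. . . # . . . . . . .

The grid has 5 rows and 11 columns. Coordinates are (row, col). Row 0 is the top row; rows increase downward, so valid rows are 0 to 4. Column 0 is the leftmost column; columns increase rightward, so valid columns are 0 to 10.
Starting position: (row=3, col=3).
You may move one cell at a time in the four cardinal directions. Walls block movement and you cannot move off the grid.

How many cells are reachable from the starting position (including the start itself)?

Answer: Reachable cells: 50

Derivation:
BFS flood-fill from (row=3, col=3):
  Distance 0: (row=3, col=3)
  Distance 1: (row=2, col=3), (row=3, col=2)
  Distance 2: (row=1, col=3), (row=2, col=2), (row=3, col=1), (row=4, col=2)
  Distance 3: (row=0, col=3), (row=1, col=2), (row=1, col=4), (row=2, col=1), (row=3, col=0), (row=4, col=1)
  Distance 4: (row=0, col=2), (row=0, col=4), (row=1, col=1), (row=1, col=5), (row=2, col=0), (row=4, col=0)
  Distance 5: (row=0, col=1), (row=0, col=5), (row=1, col=0), (row=1, col=6), (row=2, col=5)
  Distance 6: (row=0, col=6), (row=1, col=7), (row=2, col=6), (row=3, col=5)
  Distance 7: (row=0, col=7), (row=1, col=8), (row=2, col=7), (row=3, col=6), (row=4, col=5)
  Distance 8: (row=0, col=8), (row=1, col=9), (row=2, col=8), (row=3, col=7), (row=4, col=4), (row=4, col=6)
  Distance 9: (row=0, col=9), (row=1, col=10), (row=2, col=9), (row=3, col=8), (row=4, col=7)
  Distance 10: (row=0, col=10), (row=2, col=10), (row=4, col=8)
  Distance 11: (row=3, col=10), (row=4, col=9)
  Distance 12: (row=4, col=10)
Total reachable: 50 (grid has 50 open cells total)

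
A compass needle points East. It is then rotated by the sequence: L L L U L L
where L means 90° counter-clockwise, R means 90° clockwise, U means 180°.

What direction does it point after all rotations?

Answer: Final heading: South

Derivation:
Start: East
  L (left (90° counter-clockwise)) -> North
  L (left (90° counter-clockwise)) -> West
  L (left (90° counter-clockwise)) -> South
  U (U-turn (180°)) -> North
  L (left (90° counter-clockwise)) -> West
  L (left (90° counter-clockwise)) -> South
Final: South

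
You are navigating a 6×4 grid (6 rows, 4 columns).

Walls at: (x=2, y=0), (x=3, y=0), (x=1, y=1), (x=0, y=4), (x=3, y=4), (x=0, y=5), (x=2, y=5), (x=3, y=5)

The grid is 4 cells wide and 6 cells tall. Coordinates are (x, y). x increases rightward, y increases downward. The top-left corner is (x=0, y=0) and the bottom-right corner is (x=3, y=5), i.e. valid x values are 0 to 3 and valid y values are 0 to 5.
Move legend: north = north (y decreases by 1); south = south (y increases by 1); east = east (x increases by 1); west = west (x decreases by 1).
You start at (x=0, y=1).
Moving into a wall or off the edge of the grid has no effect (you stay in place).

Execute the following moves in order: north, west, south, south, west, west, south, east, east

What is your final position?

Start: (x=0, y=1)
  north (north): (x=0, y=1) -> (x=0, y=0)
  west (west): blocked, stay at (x=0, y=0)
  south (south): (x=0, y=0) -> (x=0, y=1)
  south (south): (x=0, y=1) -> (x=0, y=2)
  west (west): blocked, stay at (x=0, y=2)
  west (west): blocked, stay at (x=0, y=2)
  south (south): (x=0, y=2) -> (x=0, y=3)
  east (east): (x=0, y=3) -> (x=1, y=3)
  east (east): (x=1, y=3) -> (x=2, y=3)
Final: (x=2, y=3)

Answer: Final position: (x=2, y=3)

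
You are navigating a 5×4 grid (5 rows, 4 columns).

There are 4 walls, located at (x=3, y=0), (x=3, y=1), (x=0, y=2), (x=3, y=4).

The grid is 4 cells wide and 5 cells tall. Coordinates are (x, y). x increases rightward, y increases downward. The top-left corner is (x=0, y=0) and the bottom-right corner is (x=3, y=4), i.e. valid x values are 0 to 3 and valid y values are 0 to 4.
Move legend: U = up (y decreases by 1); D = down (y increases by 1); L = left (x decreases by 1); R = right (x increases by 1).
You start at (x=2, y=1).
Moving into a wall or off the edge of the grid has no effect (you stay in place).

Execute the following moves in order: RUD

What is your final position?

Answer: Final position: (x=2, y=1)

Derivation:
Start: (x=2, y=1)
  R (right): blocked, stay at (x=2, y=1)
  U (up): (x=2, y=1) -> (x=2, y=0)
  D (down): (x=2, y=0) -> (x=2, y=1)
Final: (x=2, y=1)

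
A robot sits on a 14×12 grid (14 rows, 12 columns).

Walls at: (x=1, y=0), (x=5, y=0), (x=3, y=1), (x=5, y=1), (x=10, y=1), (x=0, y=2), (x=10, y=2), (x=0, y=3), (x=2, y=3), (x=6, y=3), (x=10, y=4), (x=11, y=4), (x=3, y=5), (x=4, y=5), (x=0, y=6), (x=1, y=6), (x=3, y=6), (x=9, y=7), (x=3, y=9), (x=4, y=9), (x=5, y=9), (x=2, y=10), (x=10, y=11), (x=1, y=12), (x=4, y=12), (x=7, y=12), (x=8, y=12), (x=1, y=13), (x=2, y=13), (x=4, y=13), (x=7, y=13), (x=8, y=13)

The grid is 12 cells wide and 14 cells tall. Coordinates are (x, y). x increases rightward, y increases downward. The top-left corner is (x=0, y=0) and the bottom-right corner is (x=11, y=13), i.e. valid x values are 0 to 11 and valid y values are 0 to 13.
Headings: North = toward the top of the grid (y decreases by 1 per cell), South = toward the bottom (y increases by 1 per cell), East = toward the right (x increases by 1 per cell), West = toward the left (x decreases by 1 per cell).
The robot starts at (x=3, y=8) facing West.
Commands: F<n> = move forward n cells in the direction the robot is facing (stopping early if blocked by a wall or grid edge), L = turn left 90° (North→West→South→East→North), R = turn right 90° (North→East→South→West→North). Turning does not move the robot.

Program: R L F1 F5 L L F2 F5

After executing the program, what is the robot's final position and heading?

Start: (x=3, y=8), facing West
  R: turn right, now facing North
  L: turn left, now facing West
  F1: move forward 1, now at (x=2, y=8)
  F5: move forward 2/5 (blocked), now at (x=0, y=8)
  L: turn left, now facing South
  L: turn left, now facing East
  F2: move forward 2, now at (x=2, y=8)
  F5: move forward 5, now at (x=7, y=8)
Final: (x=7, y=8), facing East

Answer: Final position: (x=7, y=8), facing East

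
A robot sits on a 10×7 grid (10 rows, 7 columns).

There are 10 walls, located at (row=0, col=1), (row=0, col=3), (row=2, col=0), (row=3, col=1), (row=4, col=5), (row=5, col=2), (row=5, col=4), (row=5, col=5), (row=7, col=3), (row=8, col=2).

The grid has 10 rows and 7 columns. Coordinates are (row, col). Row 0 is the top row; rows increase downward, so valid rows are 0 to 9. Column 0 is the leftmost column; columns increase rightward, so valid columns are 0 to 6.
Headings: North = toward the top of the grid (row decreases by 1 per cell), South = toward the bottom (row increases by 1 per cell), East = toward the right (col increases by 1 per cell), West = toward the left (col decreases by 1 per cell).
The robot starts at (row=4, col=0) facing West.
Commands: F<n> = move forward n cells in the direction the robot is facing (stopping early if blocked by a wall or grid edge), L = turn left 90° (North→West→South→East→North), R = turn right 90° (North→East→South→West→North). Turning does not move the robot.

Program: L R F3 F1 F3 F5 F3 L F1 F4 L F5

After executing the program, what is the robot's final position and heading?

Start: (row=4, col=0), facing West
  L: turn left, now facing South
  R: turn right, now facing West
  F3: move forward 0/3 (blocked), now at (row=4, col=0)
  F1: move forward 0/1 (blocked), now at (row=4, col=0)
  F3: move forward 0/3 (blocked), now at (row=4, col=0)
  F5: move forward 0/5 (blocked), now at (row=4, col=0)
  F3: move forward 0/3 (blocked), now at (row=4, col=0)
  L: turn left, now facing South
  F1: move forward 1, now at (row=5, col=0)
  F4: move forward 4, now at (row=9, col=0)
  L: turn left, now facing East
  F5: move forward 5, now at (row=9, col=5)
Final: (row=9, col=5), facing East

Answer: Final position: (row=9, col=5), facing East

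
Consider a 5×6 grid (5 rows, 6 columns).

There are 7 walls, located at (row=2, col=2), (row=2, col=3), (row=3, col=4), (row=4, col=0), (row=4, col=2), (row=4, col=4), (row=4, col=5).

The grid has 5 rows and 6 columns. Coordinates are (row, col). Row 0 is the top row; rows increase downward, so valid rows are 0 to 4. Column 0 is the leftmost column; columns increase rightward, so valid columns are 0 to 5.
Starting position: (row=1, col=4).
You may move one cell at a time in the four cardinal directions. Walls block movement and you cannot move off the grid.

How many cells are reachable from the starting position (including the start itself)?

BFS flood-fill from (row=1, col=4):
  Distance 0: (row=1, col=4)
  Distance 1: (row=0, col=4), (row=1, col=3), (row=1, col=5), (row=2, col=4)
  Distance 2: (row=0, col=3), (row=0, col=5), (row=1, col=2), (row=2, col=5)
  Distance 3: (row=0, col=2), (row=1, col=1), (row=3, col=5)
  Distance 4: (row=0, col=1), (row=1, col=0), (row=2, col=1)
  Distance 5: (row=0, col=0), (row=2, col=0), (row=3, col=1)
  Distance 6: (row=3, col=0), (row=3, col=2), (row=4, col=1)
  Distance 7: (row=3, col=3)
  Distance 8: (row=4, col=3)
Total reachable: 23 (grid has 23 open cells total)

Answer: Reachable cells: 23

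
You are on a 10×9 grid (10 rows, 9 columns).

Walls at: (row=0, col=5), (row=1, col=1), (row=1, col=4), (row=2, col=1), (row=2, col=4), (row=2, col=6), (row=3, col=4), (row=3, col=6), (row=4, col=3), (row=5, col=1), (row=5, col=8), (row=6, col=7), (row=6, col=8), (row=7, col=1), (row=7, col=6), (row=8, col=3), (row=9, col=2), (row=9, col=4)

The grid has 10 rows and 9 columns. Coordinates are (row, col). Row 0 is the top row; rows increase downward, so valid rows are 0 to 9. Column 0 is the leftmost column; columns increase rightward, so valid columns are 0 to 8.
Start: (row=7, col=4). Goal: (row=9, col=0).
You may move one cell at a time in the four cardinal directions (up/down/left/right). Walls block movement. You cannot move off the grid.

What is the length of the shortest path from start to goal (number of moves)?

Answer: Shortest path length: 6

Derivation:
BFS from (row=7, col=4) until reaching (row=9, col=0):
  Distance 0: (row=7, col=4)
  Distance 1: (row=6, col=4), (row=7, col=3), (row=7, col=5), (row=8, col=4)
  Distance 2: (row=5, col=4), (row=6, col=3), (row=6, col=5), (row=7, col=2), (row=8, col=5)
  Distance 3: (row=4, col=4), (row=5, col=3), (row=5, col=5), (row=6, col=2), (row=6, col=6), (row=8, col=2), (row=8, col=6), (row=9, col=5)
  Distance 4: (row=4, col=5), (row=5, col=2), (row=5, col=6), (row=6, col=1), (row=8, col=1), (row=8, col=7), (row=9, col=6)
  Distance 5: (row=3, col=5), (row=4, col=2), (row=4, col=6), (row=5, col=7), (row=6, col=0), (row=7, col=7), (row=8, col=0), (row=8, col=8), (row=9, col=1), (row=9, col=7)
  Distance 6: (row=2, col=5), (row=3, col=2), (row=4, col=1), (row=4, col=7), (row=5, col=0), (row=7, col=0), (row=7, col=8), (row=9, col=0), (row=9, col=8)  <- goal reached here
One shortest path (6 moves): (row=7, col=4) -> (row=7, col=3) -> (row=7, col=2) -> (row=8, col=2) -> (row=8, col=1) -> (row=8, col=0) -> (row=9, col=0)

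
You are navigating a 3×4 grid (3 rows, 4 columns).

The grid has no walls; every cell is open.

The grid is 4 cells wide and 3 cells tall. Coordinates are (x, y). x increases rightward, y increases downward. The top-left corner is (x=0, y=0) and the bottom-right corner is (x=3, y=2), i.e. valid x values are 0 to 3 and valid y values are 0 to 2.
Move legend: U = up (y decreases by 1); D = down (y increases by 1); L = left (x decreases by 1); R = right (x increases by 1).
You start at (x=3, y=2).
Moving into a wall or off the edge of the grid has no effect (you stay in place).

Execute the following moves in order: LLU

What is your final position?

Start: (x=3, y=2)
  L (left): (x=3, y=2) -> (x=2, y=2)
  L (left): (x=2, y=2) -> (x=1, y=2)
  U (up): (x=1, y=2) -> (x=1, y=1)
Final: (x=1, y=1)

Answer: Final position: (x=1, y=1)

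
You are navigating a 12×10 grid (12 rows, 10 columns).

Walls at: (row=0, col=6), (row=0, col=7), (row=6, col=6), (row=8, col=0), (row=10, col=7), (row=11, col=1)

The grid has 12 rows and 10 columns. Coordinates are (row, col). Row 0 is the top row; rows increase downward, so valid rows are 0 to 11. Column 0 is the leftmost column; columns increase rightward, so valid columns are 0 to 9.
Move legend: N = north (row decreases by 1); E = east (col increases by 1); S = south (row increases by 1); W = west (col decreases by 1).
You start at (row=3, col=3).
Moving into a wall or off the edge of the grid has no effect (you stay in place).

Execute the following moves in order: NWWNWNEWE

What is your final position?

Answer: Final position: (row=0, col=1)

Derivation:
Start: (row=3, col=3)
  N (north): (row=3, col=3) -> (row=2, col=3)
  W (west): (row=2, col=3) -> (row=2, col=2)
  W (west): (row=2, col=2) -> (row=2, col=1)
  N (north): (row=2, col=1) -> (row=1, col=1)
  W (west): (row=1, col=1) -> (row=1, col=0)
  N (north): (row=1, col=0) -> (row=0, col=0)
  E (east): (row=0, col=0) -> (row=0, col=1)
  W (west): (row=0, col=1) -> (row=0, col=0)
  E (east): (row=0, col=0) -> (row=0, col=1)
Final: (row=0, col=1)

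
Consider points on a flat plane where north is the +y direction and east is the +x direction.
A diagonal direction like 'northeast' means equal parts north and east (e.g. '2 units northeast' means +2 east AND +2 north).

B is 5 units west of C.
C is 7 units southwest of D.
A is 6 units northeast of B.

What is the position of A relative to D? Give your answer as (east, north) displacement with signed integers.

Place D at the origin (east=0, north=0).
  C is 7 units southwest of D: delta (east=-7, north=-7); C at (east=-7, north=-7).
  B is 5 units west of C: delta (east=-5, north=+0); B at (east=-12, north=-7).
  A is 6 units northeast of B: delta (east=+6, north=+6); A at (east=-6, north=-1).
Therefore A relative to D: (east=-6, north=-1).

Answer: A is at (east=-6, north=-1) relative to D.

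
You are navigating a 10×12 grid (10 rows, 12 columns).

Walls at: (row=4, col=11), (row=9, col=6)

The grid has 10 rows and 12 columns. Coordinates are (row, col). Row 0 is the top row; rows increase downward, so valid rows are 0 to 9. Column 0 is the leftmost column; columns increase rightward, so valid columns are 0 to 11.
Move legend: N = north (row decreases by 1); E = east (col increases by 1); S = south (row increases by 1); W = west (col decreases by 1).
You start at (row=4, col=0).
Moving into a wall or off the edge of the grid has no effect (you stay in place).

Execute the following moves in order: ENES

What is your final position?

Start: (row=4, col=0)
  E (east): (row=4, col=0) -> (row=4, col=1)
  N (north): (row=4, col=1) -> (row=3, col=1)
  E (east): (row=3, col=1) -> (row=3, col=2)
  S (south): (row=3, col=2) -> (row=4, col=2)
Final: (row=4, col=2)

Answer: Final position: (row=4, col=2)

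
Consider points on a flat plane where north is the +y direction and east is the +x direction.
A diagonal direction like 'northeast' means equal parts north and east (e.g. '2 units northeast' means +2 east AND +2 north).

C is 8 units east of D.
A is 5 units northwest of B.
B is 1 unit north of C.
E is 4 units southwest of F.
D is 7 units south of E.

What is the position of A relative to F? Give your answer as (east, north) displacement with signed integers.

Answer: A is at (east=-1, north=-5) relative to F.

Derivation:
Place F at the origin (east=0, north=0).
  E is 4 units southwest of F: delta (east=-4, north=-4); E at (east=-4, north=-4).
  D is 7 units south of E: delta (east=+0, north=-7); D at (east=-4, north=-11).
  C is 8 units east of D: delta (east=+8, north=+0); C at (east=4, north=-11).
  B is 1 unit north of C: delta (east=+0, north=+1); B at (east=4, north=-10).
  A is 5 units northwest of B: delta (east=-5, north=+5); A at (east=-1, north=-5).
Therefore A relative to F: (east=-1, north=-5).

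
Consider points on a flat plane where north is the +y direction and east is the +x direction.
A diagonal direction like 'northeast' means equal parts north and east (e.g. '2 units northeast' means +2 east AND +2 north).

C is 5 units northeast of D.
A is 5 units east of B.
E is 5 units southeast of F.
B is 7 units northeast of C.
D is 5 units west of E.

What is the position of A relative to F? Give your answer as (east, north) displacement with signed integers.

Answer: A is at (east=17, north=7) relative to F.

Derivation:
Place F at the origin (east=0, north=0).
  E is 5 units southeast of F: delta (east=+5, north=-5); E at (east=5, north=-5).
  D is 5 units west of E: delta (east=-5, north=+0); D at (east=0, north=-5).
  C is 5 units northeast of D: delta (east=+5, north=+5); C at (east=5, north=0).
  B is 7 units northeast of C: delta (east=+7, north=+7); B at (east=12, north=7).
  A is 5 units east of B: delta (east=+5, north=+0); A at (east=17, north=7).
Therefore A relative to F: (east=17, north=7).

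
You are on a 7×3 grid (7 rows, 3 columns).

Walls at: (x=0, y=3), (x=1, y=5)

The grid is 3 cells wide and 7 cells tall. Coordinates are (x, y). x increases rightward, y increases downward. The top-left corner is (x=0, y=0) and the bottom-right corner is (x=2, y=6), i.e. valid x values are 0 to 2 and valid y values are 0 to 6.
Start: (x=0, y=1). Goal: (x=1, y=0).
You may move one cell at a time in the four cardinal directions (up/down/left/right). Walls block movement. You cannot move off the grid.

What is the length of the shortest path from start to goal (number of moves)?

Answer: Shortest path length: 2

Derivation:
BFS from (x=0, y=1) until reaching (x=1, y=0):
  Distance 0: (x=0, y=1)
  Distance 1: (x=0, y=0), (x=1, y=1), (x=0, y=2)
  Distance 2: (x=1, y=0), (x=2, y=1), (x=1, y=2)  <- goal reached here
One shortest path (2 moves): (x=0, y=1) -> (x=1, y=1) -> (x=1, y=0)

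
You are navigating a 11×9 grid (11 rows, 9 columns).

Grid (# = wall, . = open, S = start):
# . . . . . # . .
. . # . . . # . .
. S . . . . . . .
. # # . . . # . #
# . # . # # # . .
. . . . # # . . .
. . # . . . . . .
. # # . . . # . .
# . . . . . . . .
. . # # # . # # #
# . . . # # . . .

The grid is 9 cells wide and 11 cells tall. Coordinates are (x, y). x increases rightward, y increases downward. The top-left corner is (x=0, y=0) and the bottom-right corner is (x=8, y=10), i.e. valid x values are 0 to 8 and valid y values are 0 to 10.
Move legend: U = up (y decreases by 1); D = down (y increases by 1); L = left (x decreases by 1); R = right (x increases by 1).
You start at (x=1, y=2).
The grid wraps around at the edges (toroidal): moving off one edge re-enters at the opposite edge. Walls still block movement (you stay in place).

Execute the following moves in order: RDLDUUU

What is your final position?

Start: (x=1, y=2)
  R (right): (x=1, y=2) -> (x=2, y=2)
  D (down): blocked, stay at (x=2, y=2)
  L (left): (x=2, y=2) -> (x=1, y=2)
  D (down): blocked, stay at (x=1, y=2)
  U (up): (x=1, y=2) -> (x=1, y=1)
  U (up): (x=1, y=1) -> (x=1, y=0)
  U (up): (x=1, y=0) -> (x=1, y=10)
Final: (x=1, y=10)

Answer: Final position: (x=1, y=10)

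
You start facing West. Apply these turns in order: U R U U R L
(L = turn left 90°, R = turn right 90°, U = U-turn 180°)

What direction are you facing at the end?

Start: West
  U (U-turn (180°)) -> East
  R (right (90° clockwise)) -> South
  U (U-turn (180°)) -> North
  U (U-turn (180°)) -> South
  R (right (90° clockwise)) -> West
  L (left (90° counter-clockwise)) -> South
Final: South

Answer: Final heading: South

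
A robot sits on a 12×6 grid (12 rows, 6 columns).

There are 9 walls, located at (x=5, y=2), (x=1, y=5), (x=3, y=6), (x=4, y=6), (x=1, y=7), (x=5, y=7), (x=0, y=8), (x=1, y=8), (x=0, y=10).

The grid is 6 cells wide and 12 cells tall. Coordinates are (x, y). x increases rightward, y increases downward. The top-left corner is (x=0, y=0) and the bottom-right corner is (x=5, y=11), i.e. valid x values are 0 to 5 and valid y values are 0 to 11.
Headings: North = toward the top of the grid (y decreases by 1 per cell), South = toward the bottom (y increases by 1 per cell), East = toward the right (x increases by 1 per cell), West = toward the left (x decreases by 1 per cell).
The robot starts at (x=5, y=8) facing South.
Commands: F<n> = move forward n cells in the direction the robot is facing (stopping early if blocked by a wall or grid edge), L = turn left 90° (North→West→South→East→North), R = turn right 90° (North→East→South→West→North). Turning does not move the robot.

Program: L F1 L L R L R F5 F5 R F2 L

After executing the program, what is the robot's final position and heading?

Start: (x=5, y=8), facing South
  L: turn left, now facing East
  F1: move forward 0/1 (blocked), now at (x=5, y=8)
  L: turn left, now facing North
  L: turn left, now facing West
  R: turn right, now facing North
  L: turn left, now facing West
  R: turn right, now facing North
  F5: move forward 0/5 (blocked), now at (x=5, y=8)
  F5: move forward 0/5 (blocked), now at (x=5, y=8)
  R: turn right, now facing East
  F2: move forward 0/2 (blocked), now at (x=5, y=8)
  L: turn left, now facing North
Final: (x=5, y=8), facing North

Answer: Final position: (x=5, y=8), facing North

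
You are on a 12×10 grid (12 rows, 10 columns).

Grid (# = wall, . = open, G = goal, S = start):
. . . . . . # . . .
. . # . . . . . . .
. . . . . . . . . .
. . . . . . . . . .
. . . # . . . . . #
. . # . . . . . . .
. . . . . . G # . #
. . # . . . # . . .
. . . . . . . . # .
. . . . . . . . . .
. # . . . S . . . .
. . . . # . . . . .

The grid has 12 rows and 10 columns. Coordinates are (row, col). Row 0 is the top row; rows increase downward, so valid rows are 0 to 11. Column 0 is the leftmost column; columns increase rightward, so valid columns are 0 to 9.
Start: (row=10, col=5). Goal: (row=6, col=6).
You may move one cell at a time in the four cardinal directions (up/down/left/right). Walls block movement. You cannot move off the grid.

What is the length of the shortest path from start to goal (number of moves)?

BFS from (row=10, col=5) until reaching (row=6, col=6):
  Distance 0: (row=10, col=5)
  Distance 1: (row=9, col=5), (row=10, col=4), (row=10, col=6), (row=11, col=5)
  Distance 2: (row=8, col=5), (row=9, col=4), (row=9, col=6), (row=10, col=3), (row=10, col=7), (row=11, col=6)
  Distance 3: (row=7, col=5), (row=8, col=4), (row=8, col=6), (row=9, col=3), (row=9, col=7), (row=10, col=2), (row=10, col=8), (row=11, col=3), (row=11, col=7)
  Distance 4: (row=6, col=5), (row=7, col=4), (row=8, col=3), (row=8, col=7), (row=9, col=2), (row=9, col=8), (row=10, col=9), (row=11, col=2), (row=11, col=8)
  Distance 5: (row=5, col=5), (row=6, col=4), (row=6, col=6), (row=7, col=3), (row=7, col=7), (row=8, col=2), (row=9, col=1), (row=9, col=9), (row=11, col=1), (row=11, col=9)  <- goal reached here
One shortest path (5 moves): (row=10, col=5) -> (row=9, col=5) -> (row=8, col=5) -> (row=7, col=5) -> (row=6, col=5) -> (row=6, col=6)

Answer: Shortest path length: 5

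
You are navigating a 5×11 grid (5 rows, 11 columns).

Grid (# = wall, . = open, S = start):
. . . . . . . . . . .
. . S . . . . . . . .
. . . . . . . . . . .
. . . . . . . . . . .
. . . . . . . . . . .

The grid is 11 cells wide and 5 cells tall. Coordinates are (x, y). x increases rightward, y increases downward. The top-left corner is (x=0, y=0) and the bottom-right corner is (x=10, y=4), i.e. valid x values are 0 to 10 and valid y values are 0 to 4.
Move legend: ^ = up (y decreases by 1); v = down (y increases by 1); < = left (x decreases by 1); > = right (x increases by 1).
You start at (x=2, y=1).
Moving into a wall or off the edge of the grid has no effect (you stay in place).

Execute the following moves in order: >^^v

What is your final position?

Start: (x=2, y=1)
  > (right): (x=2, y=1) -> (x=3, y=1)
  ^ (up): (x=3, y=1) -> (x=3, y=0)
  ^ (up): blocked, stay at (x=3, y=0)
  v (down): (x=3, y=0) -> (x=3, y=1)
Final: (x=3, y=1)

Answer: Final position: (x=3, y=1)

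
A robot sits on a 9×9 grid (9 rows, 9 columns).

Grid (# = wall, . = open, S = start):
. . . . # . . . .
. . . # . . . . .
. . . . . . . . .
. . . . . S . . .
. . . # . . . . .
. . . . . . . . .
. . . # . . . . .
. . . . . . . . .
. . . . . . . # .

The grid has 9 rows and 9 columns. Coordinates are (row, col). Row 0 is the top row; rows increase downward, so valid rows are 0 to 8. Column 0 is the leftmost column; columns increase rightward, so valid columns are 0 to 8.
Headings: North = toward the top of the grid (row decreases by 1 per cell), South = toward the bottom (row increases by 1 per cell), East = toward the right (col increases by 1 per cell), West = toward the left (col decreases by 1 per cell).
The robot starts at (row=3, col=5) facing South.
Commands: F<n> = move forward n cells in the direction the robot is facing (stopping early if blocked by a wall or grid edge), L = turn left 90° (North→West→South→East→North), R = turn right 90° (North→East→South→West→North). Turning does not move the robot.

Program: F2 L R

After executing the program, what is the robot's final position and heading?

Answer: Final position: (row=5, col=5), facing South

Derivation:
Start: (row=3, col=5), facing South
  F2: move forward 2, now at (row=5, col=5)
  L: turn left, now facing East
  R: turn right, now facing South
Final: (row=5, col=5), facing South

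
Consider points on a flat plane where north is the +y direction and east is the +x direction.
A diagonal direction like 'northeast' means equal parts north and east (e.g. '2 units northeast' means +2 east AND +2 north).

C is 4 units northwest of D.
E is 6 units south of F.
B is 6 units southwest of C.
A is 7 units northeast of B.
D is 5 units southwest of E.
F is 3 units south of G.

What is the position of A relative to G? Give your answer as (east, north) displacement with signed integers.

Answer: A is at (east=-8, north=-9) relative to G.

Derivation:
Place G at the origin (east=0, north=0).
  F is 3 units south of G: delta (east=+0, north=-3); F at (east=0, north=-3).
  E is 6 units south of F: delta (east=+0, north=-6); E at (east=0, north=-9).
  D is 5 units southwest of E: delta (east=-5, north=-5); D at (east=-5, north=-14).
  C is 4 units northwest of D: delta (east=-4, north=+4); C at (east=-9, north=-10).
  B is 6 units southwest of C: delta (east=-6, north=-6); B at (east=-15, north=-16).
  A is 7 units northeast of B: delta (east=+7, north=+7); A at (east=-8, north=-9).
Therefore A relative to G: (east=-8, north=-9).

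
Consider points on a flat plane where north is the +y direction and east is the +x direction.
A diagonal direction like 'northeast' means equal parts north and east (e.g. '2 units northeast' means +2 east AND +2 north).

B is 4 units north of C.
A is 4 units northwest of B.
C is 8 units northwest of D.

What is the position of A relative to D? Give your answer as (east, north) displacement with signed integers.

Answer: A is at (east=-12, north=16) relative to D.

Derivation:
Place D at the origin (east=0, north=0).
  C is 8 units northwest of D: delta (east=-8, north=+8); C at (east=-8, north=8).
  B is 4 units north of C: delta (east=+0, north=+4); B at (east=-8, north=12).
  A is 4 units northwest of B: delta (east=-4, north=+4); A at (east=-12, north=16).
Therefore A relative to D: (east=-12, north=16).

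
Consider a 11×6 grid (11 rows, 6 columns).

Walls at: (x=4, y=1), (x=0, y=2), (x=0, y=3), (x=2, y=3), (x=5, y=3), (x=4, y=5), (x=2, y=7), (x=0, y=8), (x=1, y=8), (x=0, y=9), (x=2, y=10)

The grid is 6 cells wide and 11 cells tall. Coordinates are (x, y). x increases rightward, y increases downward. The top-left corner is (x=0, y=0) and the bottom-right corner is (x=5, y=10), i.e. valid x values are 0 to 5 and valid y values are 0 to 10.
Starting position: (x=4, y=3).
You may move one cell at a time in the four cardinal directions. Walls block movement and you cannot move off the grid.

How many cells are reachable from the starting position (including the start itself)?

BFS flood-fill from (x=4, y=3):
  Distance 0: (x=4, y=3)
  Distance 1: (x=4, y=2), (x=3, y=3), (x=4, y=4)
  Distance 2: (x=3, y=2), (x=5, y=2), (x=3, y=4), (x=5, y=4)
  Distance 3: (x=3, y=1), (x=5, y=1), (x=2, y=2), (x=2, y=4), (x=3, y=5), (x=5, y=5)
  Distance 4: (x=3, y=0), (x=5, y=0), (x=2, y=1), (x=1, y=2), (x=1, y=4), (x=2, y=5), (x=3, y=6), (x=5, y=6)
  Distance 5: (x=2, y=0), (x=4, y=0), (x=1, y=1), (x=1, y=3), (x=0, y=4), (x=1, y=5), (x=2, y=6), (x=4, y=6), (x=3, y=7), (x=5, y=7)
  Distance 6: (x=1, y=0), (x=0, y=1), (x=0, y=5), (x=1, y=6), (x=4, y=7), (x=3, y=8), (x=5, y=8)
  Distance 7: (x=0, y=0), (x=0, y=6), (x=1, y=7), (x=2, y=8), (x=4, y=8), (x=3, y=9), (x=5, y=9)
  Distance 8: (x=0, y=7), (x=2, y=9), (x=4, y=9), (x=3, y=10), (x=5, y=10)
  Distance 9: (x=1, y=9), (x=4, y=10)
  Distance 10: (x=1, y=10)
  Distance 11: (x=0, y=10)
Total reachable: 55 (grid has 55 open cells total)

Answer: Reachable cells: 55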